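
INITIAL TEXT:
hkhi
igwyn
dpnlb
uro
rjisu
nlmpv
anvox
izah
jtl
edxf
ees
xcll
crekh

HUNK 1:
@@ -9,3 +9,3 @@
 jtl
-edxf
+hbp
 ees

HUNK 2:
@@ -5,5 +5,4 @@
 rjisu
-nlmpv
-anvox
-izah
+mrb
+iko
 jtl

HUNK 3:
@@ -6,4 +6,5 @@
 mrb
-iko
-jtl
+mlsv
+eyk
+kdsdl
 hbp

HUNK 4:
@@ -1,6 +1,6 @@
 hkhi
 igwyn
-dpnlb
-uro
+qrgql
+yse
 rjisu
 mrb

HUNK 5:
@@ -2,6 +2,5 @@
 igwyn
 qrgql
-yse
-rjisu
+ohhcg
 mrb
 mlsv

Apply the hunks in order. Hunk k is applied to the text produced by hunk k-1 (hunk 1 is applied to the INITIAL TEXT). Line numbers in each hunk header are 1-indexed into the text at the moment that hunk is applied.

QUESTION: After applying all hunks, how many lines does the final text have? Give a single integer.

Answer: 12

Derivation:
Hunk 1: at line 9 remove [edxf] add [hbp] -> 13 lines: hkhi igwyn dpnlb uro rjisu nlmpv anvox izah jtl hbp ees xcll crekh
Hunk 2: at line 5 remove [nlmpv,anvox,izah] add [mrb,iko] -> 12 lines: hkhi igwyn dpnlb uro rjisu mrb iko jtl hbp ees xcll crekh
Hunk 3: at line 6 remove [iko,jtl] add [mlsv,eyk,kdsdl] -> 13 lines: hkhi igwyn dpnlb uro rjisu mrb mlsv eyk kdsdl hbp ees xcll crekh
Hunk 4: at line 1 remove [dpnlb,uro] add [qrgql,yse] -> 13 lines: hkhi igwyn qrgql yse rjisu mrb mlsv eyk kdsdl hbp ees xcll crekh
Hunk 5: at line 2 remove [yse,rjisu] add [ohhcg] -> 12 lines: hkhi igwyn qrgql ohhcg mrb mlsv eyk kdsdl hbp ees xcll crekh
Final line count: 12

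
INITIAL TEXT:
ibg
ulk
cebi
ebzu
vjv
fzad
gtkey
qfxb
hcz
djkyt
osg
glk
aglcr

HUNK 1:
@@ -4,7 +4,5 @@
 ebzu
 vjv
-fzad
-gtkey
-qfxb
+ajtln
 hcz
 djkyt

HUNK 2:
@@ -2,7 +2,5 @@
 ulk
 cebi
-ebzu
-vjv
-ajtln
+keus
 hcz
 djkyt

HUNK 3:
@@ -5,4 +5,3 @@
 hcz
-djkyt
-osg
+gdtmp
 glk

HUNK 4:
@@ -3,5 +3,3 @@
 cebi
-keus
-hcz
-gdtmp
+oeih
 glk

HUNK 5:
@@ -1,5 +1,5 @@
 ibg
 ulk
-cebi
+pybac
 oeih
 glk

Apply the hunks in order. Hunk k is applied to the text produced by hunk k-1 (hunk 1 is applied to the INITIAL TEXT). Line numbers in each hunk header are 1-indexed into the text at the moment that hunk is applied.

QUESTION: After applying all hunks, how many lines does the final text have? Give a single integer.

Hunk 1: at line 4 remove [fzad,gtkey,qfxb] add [ajtln] -> 11 lines: ibg ulk cebi ebzu vjv ajtln hcz djkyt osg glk aglcr
Hunk 2: at line 2 remove [ebzu,vjv,ajtln] add [keus] -> 9 lines: ibg ulk cebi keus hcz djkyt osg glk aglcr
Hunk 3: at line 5 remove [djkyt,osg] add [gdtmp] -> 8 lines: ibg ulk cebi keus hcz gdtmp glk aglcr
Hunk 4: at line 3 remove [keus,hcz,gdtmp] add [oeih] -> 6 lines: ibg ulk cebi oeih glk aglcr
Hunk 5: at line 1 remove [cebi] add [pybac] -> 6 lines: ibg ulk pybac oeih glk aglcr
Final line count: 6

Answer: 6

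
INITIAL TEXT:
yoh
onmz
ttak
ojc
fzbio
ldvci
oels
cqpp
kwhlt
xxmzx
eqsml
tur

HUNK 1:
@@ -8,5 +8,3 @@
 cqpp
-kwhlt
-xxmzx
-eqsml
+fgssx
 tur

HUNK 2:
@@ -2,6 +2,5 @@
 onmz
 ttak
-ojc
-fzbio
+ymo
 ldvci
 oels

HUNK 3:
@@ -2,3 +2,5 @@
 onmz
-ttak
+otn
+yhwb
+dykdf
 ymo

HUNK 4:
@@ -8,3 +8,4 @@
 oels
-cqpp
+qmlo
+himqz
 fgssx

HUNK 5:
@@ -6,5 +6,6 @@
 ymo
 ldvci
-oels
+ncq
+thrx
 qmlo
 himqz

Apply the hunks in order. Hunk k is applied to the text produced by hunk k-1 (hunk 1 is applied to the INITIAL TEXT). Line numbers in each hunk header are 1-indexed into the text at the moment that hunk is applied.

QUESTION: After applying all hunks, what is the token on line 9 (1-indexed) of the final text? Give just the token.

Answer: thrx

Derivation:
Hunk 1: at line 8 remove [kwhlt,xxmzx,eqsml] add [fgssx] -> 10 lines: yoh onmz ttak ojc fzbio ldvci oels cqpp fgssx tur
Hunk 2: at line 2 remove [ojc,fzbio] add [ymo] -> 9 lines: yoh onmz ttak ymo ldvci oels cqpp fgssx tur
Hunk 3: at line 2 remove [ttak] add [otn,yhwb,dykdf] -> 11 lines: yoh onmz otn yhwb dykdf ymo ldvci oels cqpp fgssx tur
Hunk 4: at line 8 remove [cqpp] add [qmlo,himqz] -> 12 lines: yoh onmz otn yhwb dykdf ymo ldvci oels qmlo himqz fgssx tur
Hunk 5: at line 6 remove [oels] add [ncq,thrx] -> 13 lines: yoh onmz otn yhwb dykdf ymo ldvci ncq thrx qmlo himqz fgssx tur
Final line 9: thrx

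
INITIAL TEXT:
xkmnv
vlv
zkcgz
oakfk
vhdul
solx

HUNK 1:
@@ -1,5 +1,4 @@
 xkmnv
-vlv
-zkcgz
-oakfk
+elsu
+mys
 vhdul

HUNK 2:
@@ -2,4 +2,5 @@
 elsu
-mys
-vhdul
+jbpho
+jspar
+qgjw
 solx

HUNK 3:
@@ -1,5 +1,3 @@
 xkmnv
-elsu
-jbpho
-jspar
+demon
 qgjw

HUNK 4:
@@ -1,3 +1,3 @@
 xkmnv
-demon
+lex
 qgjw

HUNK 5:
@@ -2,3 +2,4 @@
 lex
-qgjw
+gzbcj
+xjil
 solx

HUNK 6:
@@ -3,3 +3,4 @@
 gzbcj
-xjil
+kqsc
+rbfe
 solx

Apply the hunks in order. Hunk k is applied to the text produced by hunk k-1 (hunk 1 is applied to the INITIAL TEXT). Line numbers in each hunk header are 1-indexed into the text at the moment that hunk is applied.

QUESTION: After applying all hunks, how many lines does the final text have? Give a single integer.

Hunk 1: at line 1 remove [vlv,zkcgz,oakfk] add [elsu,mys] -> 5 lines: xkmnv elsu mys vhdul solx
Hunk 2: at line 2 remove [mys,vhdul] add [jbpho,jspar,qgjw] -> 6 lines: xkmnv elsu jbpho jspar qgjw solx
Hunk 3: at line 1 remove [elsu,jbpho,jspar] add [demon] -> 4 lines: xkmnv demon qgjw solx
Hunk 4: at line 1 remove [demon] add [lex] -> 4 lines: xkmnv lex qgjw solx
Hunk 5: at line 2 remove [qgjw] add [gzbcj,xjil] -> 5 lines: xkmnv lex gzbcj xjil solx
Hunk 6: at line 3 remove [xjil] add [kqsc,rbfe] -> 6 lines: xkmnv lex gzbcj kqsc rbfe solx
Final line count: 6

Answer: 6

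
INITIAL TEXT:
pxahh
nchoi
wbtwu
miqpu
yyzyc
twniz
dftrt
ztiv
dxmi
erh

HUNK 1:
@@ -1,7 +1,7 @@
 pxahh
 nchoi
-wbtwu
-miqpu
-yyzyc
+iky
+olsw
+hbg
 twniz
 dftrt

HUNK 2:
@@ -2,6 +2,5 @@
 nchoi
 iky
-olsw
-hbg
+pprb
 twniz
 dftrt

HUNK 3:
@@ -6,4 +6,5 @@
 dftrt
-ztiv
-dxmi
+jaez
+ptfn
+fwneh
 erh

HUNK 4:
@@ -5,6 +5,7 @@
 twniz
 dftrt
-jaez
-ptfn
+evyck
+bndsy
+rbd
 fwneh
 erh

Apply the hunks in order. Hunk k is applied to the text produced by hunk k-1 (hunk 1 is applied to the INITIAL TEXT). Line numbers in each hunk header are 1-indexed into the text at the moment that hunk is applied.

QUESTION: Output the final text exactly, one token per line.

Hunk 1: at line 1 remove [wbtwu,miqpu,yyzyc] add [iky,olsw,hbg] -> 10 lines: pxahh nchoi iky olsw hbg twniz dftrt ztiv dxmi erh
Hunk 2: at line 2 remove [olsw,hbg] add [pprb] -> 9 lines: pxahh nchoi iky pprb twniz dftrt ztiv dxmi erh
Hunk 3: at line 6 remove [ztiv,dxmi] add [jaez,ptfn,fwneh] -> 10 lines: pxahh nchoi iky pprb twniz dftrt jaez ptfn fwneh erh
Hunk 4: at line 5 remove [jaez,ptfn] add [evyck,bndsy,rbd] -> 11 lines: pxahh nchoi iky pprb twniz dftrt evyck bndsy rbd fwneh erh

Answer: pxahh
nchoi
iky
pprb
twniz
dftrt
evyck
bndsy
rbd
fwneh
erh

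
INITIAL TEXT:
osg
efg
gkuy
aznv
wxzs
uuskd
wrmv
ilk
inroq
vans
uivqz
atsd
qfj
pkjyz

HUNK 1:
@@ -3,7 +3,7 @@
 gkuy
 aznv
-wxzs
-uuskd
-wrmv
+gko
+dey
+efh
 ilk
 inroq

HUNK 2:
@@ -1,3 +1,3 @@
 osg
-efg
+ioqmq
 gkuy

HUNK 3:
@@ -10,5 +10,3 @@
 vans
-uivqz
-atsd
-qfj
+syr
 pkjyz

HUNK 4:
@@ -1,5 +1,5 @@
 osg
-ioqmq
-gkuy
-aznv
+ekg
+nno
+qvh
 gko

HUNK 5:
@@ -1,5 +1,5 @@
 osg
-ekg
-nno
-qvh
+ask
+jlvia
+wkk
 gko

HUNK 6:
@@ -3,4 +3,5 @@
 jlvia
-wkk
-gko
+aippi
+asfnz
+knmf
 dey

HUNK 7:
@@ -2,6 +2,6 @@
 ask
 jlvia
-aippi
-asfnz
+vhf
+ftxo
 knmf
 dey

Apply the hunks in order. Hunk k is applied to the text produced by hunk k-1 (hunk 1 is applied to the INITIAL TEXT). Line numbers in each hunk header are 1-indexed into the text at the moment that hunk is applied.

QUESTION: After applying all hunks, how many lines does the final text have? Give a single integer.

Answer: 13

Derivation:
Hunk 1: at line 3 remove [wxzs,uuskd,wrmv] add [gko,dey,efh] -> 14 lines: osg efg gkuy aznv gko dey efh ilk inroq vans uivqz atsd qfj pkjyz
Hunk 2: at line 1 remove [efg] add [ioqmq] -> 14 lines: osg ioqmq gkuy aznv gko dey efh ilk inroq vans uivqz atsd qfj pkjyz
Hunk 3: at line 10 remove [uivqz,atsd,qfj] add [syr] -> 12 lines: osg ioqmq gkuy aznv gko dey efh ilk inroq vans syr pkjyz
Hunk 4: at line 1 remove [ioqmq,gkuy,aznv] add [ekg,nno,qvh] -> 12 lines: osg ekg nno qvh gko dey efh ilk inroq vans syr pkjyz
Hunk 5: at line 1 remove [ekg,nno,qvh] add [ask,jlvia,wkk] -> 12 lines: osg ask jlvia wkk gko dey efh ilk inroq vans syr pkjyz
Hunk 6: at line 3 remove [wkk,gko] add [aippi,asfnz,knmf] -> 13 lines: osg ask jlvia aippi asfnz knmf dey efh ilk inroq vans syr pkjyz
Hunk 7: at line 2 remove [aippi,asfnz] add [vhf,ftxo] -> 13 lines: osg ask jlvia vhf ftxo knmf dey efh ilk inroq vans syr pkjyz
Final line count: 13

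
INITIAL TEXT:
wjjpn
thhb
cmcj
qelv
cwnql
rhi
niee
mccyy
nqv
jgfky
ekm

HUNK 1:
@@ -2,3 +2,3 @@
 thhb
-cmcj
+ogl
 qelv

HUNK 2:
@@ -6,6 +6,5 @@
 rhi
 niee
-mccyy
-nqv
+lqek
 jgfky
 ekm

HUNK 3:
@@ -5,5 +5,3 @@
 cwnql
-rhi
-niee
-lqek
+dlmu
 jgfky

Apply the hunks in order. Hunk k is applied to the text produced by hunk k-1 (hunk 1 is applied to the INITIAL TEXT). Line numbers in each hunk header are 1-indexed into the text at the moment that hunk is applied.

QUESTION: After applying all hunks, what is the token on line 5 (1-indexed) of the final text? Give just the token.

Hunk 1: at line 2 remove [cmcj] add [ogl] -> 11 lines: wjjpn thhb ogl qelv cwnql rhi niee mccyy nqv jgfky ekm
Hunk 2: at line 6 remove [mccyy,nqv] add [lqek] -> 10 lines: wjjpn thhb ogl qelv cwnql rhi niee lqek jgfky ekm
Hunk 3: at line 5 remove [rhi,niee,lqek] add [dlmu] -> 8 lines: wjjpn thhb ogl qelv cwnql dlmu jgfky ekm
Final line 5: cwnql

Answer: cwnql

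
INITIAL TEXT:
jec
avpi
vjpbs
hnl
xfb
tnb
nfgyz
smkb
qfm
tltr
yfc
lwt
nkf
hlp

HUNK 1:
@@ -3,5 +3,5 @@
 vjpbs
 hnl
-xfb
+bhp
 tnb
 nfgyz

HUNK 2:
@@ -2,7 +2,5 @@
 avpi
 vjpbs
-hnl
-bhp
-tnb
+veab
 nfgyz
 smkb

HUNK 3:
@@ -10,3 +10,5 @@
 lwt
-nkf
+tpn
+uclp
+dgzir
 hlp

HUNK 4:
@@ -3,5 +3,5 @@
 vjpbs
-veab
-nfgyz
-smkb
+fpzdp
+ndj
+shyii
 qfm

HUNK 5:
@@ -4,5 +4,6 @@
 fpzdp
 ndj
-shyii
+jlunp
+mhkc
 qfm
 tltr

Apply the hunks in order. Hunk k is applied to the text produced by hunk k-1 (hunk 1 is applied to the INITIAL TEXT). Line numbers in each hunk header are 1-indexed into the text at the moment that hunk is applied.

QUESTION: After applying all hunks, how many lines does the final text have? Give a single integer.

Answer: 15

Derivation:
Hunk 1: at line 3 remove [xfb] add [bhp] -> 14 lines: jec avpi vjpbs hnl bhp tnb nfgyz smkb qfm tltr yfc lwt nkf hlp
Hunk 2: at line 2 remove [hnl,bhp,tnb] add [veab] -> 12 lines: jec avpi vjpbs veab nfgyz smkb qfm tltr yfc lwt nkf hlp
Hunk 3: at line 10 remove [nkf] add [tpn,uclp,dgzir] -> 14 lines: jec avpi vjpbs veab nfgyz smkb qfm tltr yfc lwt tpn uclp dgzir hlp
Hunk 4: at line 3 remove [veab,nfgyz,smkb] add [fpzdp,ndj,shyii] -> 14 lines: jec avpi vjpbs fpzdp ndj shyii qfm tltr yfc lwt tpn uclp dgzir hlp
Hunk 5: at line 4 remove [shyii] add [jlunp,mhkc] -> 15 lines: jec avpi vjpbs fpzdp ndj jlunp mhkc qfm tltr yfc lwt tpn uclp dgzir hlp
Final line count: 15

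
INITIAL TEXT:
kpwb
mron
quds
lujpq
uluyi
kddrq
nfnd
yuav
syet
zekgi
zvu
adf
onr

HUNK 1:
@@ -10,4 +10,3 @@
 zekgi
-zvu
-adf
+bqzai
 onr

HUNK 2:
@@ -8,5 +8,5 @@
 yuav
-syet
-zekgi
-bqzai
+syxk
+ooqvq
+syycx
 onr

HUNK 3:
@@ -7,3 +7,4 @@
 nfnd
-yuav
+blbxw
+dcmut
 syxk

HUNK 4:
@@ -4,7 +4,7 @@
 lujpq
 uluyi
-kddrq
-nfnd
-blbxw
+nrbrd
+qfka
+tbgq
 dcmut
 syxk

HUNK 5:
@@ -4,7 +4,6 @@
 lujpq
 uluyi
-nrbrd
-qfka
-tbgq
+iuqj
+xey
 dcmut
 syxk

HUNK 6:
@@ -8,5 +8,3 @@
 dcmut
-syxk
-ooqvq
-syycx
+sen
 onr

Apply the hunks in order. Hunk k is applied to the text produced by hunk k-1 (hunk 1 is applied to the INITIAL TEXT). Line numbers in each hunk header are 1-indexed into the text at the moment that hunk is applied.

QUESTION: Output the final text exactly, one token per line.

Answer: kpwb
mron
quds
lujpq
uluyi
iuqj
xey
dcmut
sen
onr

Derivation:
Hunk 1: at line 10 remove [zvu,adf] add [bqzai] -> 12 lines: kpwb mron quds lujpq uluyi kddrq nfnd yuav syet zekgi bqzai onr
Hunk 2: at line 8 remove [syet,zekgi,bqzai] add [syxk,ooqvq,syycx] -> 12 lines: kpwb mron quds lujpq uluyi kddrq nfnd yuav syxk ooqvq syycx onr
Hunk 3: at line 7 remove [yuav] add [blbxw,dcmut] -> 13 lines: kpwb mron quds lujpq uluyi kddrq nfnd blbxw dcmut syxk ooqvq syycx onr
Hunk 4: at line 4 remove [kddrq,nfnd,blbxw] add [nrbrd,qfka,tbgq] -> 13 lines: kpwb mron quds lujpq uluyi nrbrd qfka tbgq dcmut syxk ooqvq syycx onr
Hunk 5: at line 4 remove [nrbrd,qfka,tbgq] add [iuqj,xey] -> 12 lines: kpwb mron quds lujpq uluyi iuqj xey dcmut syxk ooqvq syycx onr
Hunk 6: at line 8 remove [syxk,ooqvq,syycx] add [sen] -> 10 lines: kpwb mron quds lujpq uluyi iuqj xey dcmut sen onr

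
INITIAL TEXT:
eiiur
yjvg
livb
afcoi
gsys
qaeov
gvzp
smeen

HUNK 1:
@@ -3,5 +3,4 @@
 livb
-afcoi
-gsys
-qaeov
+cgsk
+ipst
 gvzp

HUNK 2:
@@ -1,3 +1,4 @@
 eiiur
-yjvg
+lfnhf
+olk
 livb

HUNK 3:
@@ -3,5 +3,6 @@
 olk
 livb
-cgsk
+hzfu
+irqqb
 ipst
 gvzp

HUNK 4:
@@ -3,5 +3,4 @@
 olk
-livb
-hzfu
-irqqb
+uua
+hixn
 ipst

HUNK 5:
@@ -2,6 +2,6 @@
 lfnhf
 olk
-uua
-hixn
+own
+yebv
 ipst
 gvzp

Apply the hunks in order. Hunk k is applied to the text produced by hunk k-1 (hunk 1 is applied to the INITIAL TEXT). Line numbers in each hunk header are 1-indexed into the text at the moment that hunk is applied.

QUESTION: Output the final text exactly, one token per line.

Answer: eiiur
lfnhf
olk
own
yebv
ipst
gvzp
smeen

Derivation:
Hunk 1: at line 3 remove [afcoi,gsys,qaeov] add [cgsk,ipst] -> 7 lines: eiiur yjvg livb cgsk ipst gvzp smeen
Hunk 2: at line 1 remove [yjvg] add [lfnhf,olk] -> 8 lines: eiiur lfnhf olk livb cgsk ipst gvzp smeen
Hunk 3: at line 3 remove [cgsk] add [hzfu,irqqb] -> 9 lines: eiiur lfnhf olk livb hzfu irqqb ipst gvzp smeen
Hunk 4: at line 3 remove [livb,hzfu,irqqb] add [uua,hixn] -> 8 lines: eiiur lfnhf olk uua hixn ipst gvzp smeen
Hunk 5: at line 2 remove [uua,hixn] add [own,yebv] -> 8 lines: eiiur lfnhf olk own yebv ipst gvzp smeen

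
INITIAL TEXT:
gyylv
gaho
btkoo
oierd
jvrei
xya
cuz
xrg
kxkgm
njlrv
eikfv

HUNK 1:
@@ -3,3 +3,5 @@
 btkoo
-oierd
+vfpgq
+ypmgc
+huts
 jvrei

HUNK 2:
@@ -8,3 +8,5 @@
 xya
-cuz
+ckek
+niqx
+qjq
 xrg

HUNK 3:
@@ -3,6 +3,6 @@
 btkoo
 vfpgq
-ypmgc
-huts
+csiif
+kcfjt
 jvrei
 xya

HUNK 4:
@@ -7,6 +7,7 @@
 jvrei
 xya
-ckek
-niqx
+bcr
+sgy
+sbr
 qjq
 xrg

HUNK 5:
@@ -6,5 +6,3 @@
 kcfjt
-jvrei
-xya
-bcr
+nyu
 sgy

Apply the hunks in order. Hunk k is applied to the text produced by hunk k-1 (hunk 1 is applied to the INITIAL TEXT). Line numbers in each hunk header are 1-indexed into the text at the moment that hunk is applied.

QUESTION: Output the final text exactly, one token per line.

Hunk 1: at line 3 remove [oierd] add [vfpgq,ypmgc,huts] -> 13 lines: gyylv gaho btkoo vfpgq ypmgc huts jvrei xya cuz xrg kxkgm njlrv eikfv
Hunk 2: at line 8 remove [cuz] add [ckek,niqx,qjq] -> 15 lines: gyylv gaho btkoo vfpgq ypmgc huts jvrei xya ckek niqx qjq xrg kxkgm njlrv eikfv
Hunk 3: at line 3 remove [ypmgc,huts] add [csiif,kcfjt] -> 15 lines: gyylv gaho btkoo vfpgq csiif kcfjt jvrei xya ckek niqx qjq xrg kxkgm njlrv eikfv
Hunk 4: at line 7 remove [ckek,niqx] add [bcr,sgy,sbr] -> 16 lines: gyylv gaho btkoo vfpgq csiif kcfjt jvrei xya bcr sgy sbr qjq xrg kxkgm njlrv eikfv
Hunk 5: at line 6 remove [jvrei,xya,bcr] add [nyu] -> 14 lines: gyylv gaho btkoo vfpgq csiif kcfjt nyu sgy sbr qjq xrg kxkgm njlrv eikfv

Answer: gyylv
gaho
btkoo
vfpgq
csiif
kcfjt
nyu
sgy
sbr
qjq
xrg
kxkgm
njlrv
eikfv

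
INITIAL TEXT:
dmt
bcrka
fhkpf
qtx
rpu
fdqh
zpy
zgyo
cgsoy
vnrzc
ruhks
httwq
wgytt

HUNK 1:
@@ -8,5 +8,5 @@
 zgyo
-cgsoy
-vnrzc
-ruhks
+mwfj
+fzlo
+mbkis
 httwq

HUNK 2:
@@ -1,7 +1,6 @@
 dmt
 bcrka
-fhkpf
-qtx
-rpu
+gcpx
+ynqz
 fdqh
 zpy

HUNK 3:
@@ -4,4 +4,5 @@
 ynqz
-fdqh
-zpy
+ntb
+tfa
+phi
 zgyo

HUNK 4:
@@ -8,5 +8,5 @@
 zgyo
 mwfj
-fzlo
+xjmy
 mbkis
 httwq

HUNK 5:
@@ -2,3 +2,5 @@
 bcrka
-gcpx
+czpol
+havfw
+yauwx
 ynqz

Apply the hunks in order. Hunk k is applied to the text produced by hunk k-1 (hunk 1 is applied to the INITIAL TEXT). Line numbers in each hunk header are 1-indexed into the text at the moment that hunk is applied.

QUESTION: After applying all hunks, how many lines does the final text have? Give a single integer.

Hunk 1: at line 8 remove [cgsoy,vnrzc,ruhks] add [mwfj,fzlo,mbkis] -> 13 lines: dmt bcrka fhkpf qtx rpu fdqh zpy zgyo mwfj fzlo mbkis httwq wgytt
Hunk 2: at line 1 remove [fhkpf,qtx,rpu] add [gcpx,ynqz] -> 12 lines: dmt bcrka gcpx ynqz fdqh zpy zgyo mwfj fzlo mbkis httwq wgytt
Hunk 3: at line 4 remove [fdqh,zpy] add [ntb,tfa,phi] -> 13 lines: dmt bcrka gcpx ynqz ntb tfa phi zgyo mwfj fzlo mbkis httwq wgytt
Hunk 4: at line 8 remove [fzlo] add [xjmy] -> 13 lines: dmt bcrka gcpx ynqz ntb tfa phi zgyo mwfj xjmy mbkis httwq wgytt
Hunk 5: at line 2 remove [gcpx] add [czpol,havfw,yauwx] -> 15 lines: dmt bcrka czpol havfw yauwx ynqz ntb tfa phi zgyo mwfj xjmy mbkis httwq wgytt
Final line count: 15

Answer: 15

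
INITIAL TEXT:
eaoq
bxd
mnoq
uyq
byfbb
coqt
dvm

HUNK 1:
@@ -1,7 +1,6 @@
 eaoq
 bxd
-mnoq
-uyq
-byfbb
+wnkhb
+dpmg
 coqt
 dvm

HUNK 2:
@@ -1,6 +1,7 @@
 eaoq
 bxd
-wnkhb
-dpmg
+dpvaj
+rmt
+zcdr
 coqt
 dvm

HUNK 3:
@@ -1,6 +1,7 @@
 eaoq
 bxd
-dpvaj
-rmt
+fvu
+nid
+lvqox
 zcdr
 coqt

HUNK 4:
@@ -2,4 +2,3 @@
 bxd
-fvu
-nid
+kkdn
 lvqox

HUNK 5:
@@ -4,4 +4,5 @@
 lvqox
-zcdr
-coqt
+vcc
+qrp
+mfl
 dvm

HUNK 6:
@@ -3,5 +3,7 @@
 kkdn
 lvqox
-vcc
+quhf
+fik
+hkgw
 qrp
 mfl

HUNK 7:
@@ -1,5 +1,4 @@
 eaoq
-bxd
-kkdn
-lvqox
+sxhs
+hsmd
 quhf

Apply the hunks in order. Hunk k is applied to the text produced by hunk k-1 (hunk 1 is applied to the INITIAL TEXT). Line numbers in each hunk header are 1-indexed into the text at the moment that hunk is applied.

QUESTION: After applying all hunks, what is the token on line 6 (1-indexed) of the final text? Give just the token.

Hunk 1: at line 1 remove [mnoq,uyq,byfbb] add [wnkhb,dpmg] -> 6 lines: eaoq bxd wnkhb dpmg coqt dvm
Hunk 2: at line 1 remove [wnkhb,dpmg] add [dpvaj,rmt,zcdr] -> 7 lines: eaoq bxd dpvaj rmt zcdr coqt dvm
Hunk 3: at line 1 remove [dpvaj,rmt] add [fvu,nid,lvqox] -> 8 lines: eaoq bxd fvu nid lvqox zcdr coqt dvm
Hunk 4: at line 2 remove [fvu,nid] add [kkdn] -> 7 lines: eaoq bxd kkdn lvqox zcdr coqt dvm
Hunk 5: at line 4 remove [zcdr,coqt] add [vcc,qrp,mfl] -> 8 lines: eaoq bxd kkdn lvqox vcc qrp mfl dvm
Hunk 6: at line 3 remove [vcc] add [quhf,fik,hkgw] -> 10 lines: eaoq bxd kkdn lvqox quhf fik hkgw qrp mfl dvm
Hunk 7: at line 1 remove [bxd,kkdn,lvqox] add [sxhs,hsmd] -> 9 lines: eaoq sxhs hsmd quhf fik hkgw qrp mfl dvm
Final line 6: hkgw

Answer: hkgw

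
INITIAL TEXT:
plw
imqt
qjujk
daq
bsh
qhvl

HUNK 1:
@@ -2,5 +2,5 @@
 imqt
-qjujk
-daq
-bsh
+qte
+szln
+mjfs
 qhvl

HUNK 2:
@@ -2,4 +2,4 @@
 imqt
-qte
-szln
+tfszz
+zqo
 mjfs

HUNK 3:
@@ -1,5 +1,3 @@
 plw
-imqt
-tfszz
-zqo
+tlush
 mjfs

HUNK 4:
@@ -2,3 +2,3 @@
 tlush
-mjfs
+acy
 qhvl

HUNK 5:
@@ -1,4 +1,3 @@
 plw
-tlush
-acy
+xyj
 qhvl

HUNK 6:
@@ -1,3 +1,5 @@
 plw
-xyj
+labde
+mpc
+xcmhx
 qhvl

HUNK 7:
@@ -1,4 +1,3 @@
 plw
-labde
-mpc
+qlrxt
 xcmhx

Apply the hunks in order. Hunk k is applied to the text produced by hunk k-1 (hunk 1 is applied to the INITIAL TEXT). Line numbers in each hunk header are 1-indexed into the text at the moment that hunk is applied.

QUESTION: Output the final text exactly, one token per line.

Hunk 1: at line 2 remove [qjujk,daq,bsh] add [qte,szln,mjfs] -> 6 lines: plw imqt qte szln mjfs qhvl
Hunk 2: at line 2 remove [qte,szln] add [tfszz,zqo] -> 6 lines: plw imqt tfszz zqo mjfs qhvl
Hunk 3: at line 1 remove [imqt,tfszz,zqo] add [tlush] -> 4 lines: plw tlush mjfs qhvl
Hunk 4: at line 2 remove [mjfs] add [acy] -> 4 lines: plw tlush acy qhvl
Hunk 5: at line 1 remove [tlush,acy] add [xyj] -> 3 lines: plw xyj qhvl
Hunk 6: at line 1 remove [xyj] add [labde,mpc,xcmhx] -> 5 lines: plw labde mpc xcmhx qhvl
Hunk 7: at line 1 remove [labde,mpc] add [qlrxt] -> 4 lines: plw qlrxt xcmhx qhvl

Answer: plw
qlrxt
xcmhx
qhvl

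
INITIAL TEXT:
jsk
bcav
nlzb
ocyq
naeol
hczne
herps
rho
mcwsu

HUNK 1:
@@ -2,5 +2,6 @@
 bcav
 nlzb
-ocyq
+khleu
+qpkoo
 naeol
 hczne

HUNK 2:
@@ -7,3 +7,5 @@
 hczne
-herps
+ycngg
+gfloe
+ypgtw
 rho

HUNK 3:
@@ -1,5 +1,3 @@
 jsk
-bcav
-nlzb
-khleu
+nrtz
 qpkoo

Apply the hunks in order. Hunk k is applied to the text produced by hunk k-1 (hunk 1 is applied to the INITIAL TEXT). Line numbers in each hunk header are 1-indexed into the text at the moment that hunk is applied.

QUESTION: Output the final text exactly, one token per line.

Answer: jsk
nrtz
qpkoo
naeol
hczne
ycngg
gfloe
ypgtw
rho
mcwsu

Derivation:
Hunk 1: at line 2 remove [ocyq] add [khleu,qpkoo] -> 10 lines: jsk bcav nlzb khleu qpkoo naeol hczne herps rho mcwsu
Hunk 2: at line 7 remove [herps] add [ycngg,gfloe,ypgtw] -> 12 lines: jsk bcav nlzb khleu qpkoo naeol hczne ycngg gfloe ypgtw rho mcwsu
Hunk 3: at line 1 remove [bcav,nlzb,khleu] add [nrtz] -> 10 lines: jsk nrtz qpkoo naeol hczne ycngg gfloe ypgtw rho mcwsu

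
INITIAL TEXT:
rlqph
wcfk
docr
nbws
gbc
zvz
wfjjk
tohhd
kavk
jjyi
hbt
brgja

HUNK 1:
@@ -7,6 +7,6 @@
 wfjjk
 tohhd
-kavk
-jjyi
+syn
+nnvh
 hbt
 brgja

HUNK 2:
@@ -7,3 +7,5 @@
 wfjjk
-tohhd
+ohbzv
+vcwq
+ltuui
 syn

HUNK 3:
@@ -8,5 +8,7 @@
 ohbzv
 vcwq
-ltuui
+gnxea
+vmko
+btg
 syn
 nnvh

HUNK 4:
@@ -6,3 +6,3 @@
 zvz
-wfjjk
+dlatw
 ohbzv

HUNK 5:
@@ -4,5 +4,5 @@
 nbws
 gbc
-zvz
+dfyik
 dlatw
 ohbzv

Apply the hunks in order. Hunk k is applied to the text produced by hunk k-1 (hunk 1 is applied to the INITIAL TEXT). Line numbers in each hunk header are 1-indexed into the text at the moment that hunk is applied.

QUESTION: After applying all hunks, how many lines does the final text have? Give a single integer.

Answer: 16

Derivation:
Hunk 1: at line 7 remove [kavk,jjyi] add [syn,nnvh] -> 12 lines: rlqph wcfk docr nbws gbc zvz wfjjk tohhd syn nnvh hbt brgja
Hunk 2: at line 7 remove [tohhd] add [ohbzv,vcwq,ltuui] -> 14 lines: rlqph wcfk docr nbws gbc zvz wfjjk ohbzv vcwq ltuui syn nnvh hbt brgja
Hunk 3: at line 8 remove [ltuui] add [gnxea,vmko,btg] -> 16 lines: rlqph wcfk docr nbws gbc zvz wfjjk ohbzv vcwq gnxea vmko btg syn nnvh hbt brgja
Hunk 4: at line 6 remove [wfjjk] add [dlatw] -> 16 lines: rlqph wcfk docr nbws gbc zvz dlatw ohbzv vcwq gnxea vmko btg syn nnvh hbt brgja
Hunk 5: at line 4 remove [zvz] add [dfyik] -> 16 lines: rlqph wcfk docr nbws gbc dfyik dlatw ohbzv vcwq gnxea vmko btg syn nnvh hbt brgja
Final line count: 16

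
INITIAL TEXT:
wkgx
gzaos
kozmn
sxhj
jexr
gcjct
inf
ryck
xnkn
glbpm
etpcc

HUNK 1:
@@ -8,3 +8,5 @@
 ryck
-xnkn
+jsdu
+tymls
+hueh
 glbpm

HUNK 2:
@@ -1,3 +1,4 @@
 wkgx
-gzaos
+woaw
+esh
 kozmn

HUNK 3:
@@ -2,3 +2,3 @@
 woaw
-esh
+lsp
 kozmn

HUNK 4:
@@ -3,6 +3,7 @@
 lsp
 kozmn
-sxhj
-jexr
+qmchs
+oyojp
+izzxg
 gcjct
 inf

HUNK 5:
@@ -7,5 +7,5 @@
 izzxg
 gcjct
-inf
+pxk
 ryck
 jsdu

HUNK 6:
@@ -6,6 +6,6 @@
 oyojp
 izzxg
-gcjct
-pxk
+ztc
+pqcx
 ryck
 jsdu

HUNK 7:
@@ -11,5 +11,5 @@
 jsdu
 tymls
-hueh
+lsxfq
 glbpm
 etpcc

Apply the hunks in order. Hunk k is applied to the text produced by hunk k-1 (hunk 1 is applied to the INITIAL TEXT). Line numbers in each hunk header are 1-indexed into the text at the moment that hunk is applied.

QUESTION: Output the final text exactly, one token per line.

Answer: wkgx
woaw
lsp
kozmn
qmchs
oyojp
izzxg
ztc
pqcx
ryck
jsdu
tymls
lsxfq
glbpm
etpcc

Derivation:
Hunk 1: at line 8 remove [xnkn] add [jsdu,tymls,hueh] -> 13 lines: wkgx gzaos kozmn sxhj jexr gcjct inf ryck jsdu tymls hueh glbpm etpcc
Hunk 2: at line 1 remove [gzaos] add [woaw,esh] -> 14 lines: wkgx woaw esh kozmn sxhj jexr gcjct inf ryck jsdu tymls hueh glbpm etpcc
Hunk 3: at line 2 remove [esh] add [lsp] -> 14 lines: wkgx woaw lsp kozmn sxhj jexr gcjct inf ryck jsdu tymls hueh glbpm etpcc
Hunk 4: at line 3 remove [sxhj,jexr] add [qmchs,oyojp,izzxg] -> 15 lines: wkgx woaw lsp kozmn qmchs oyojp izzxg gcjct inf ryck jsdu tymls hueh glbpm etpcc
Hunk 5: at line 7 remove [inf] add [pxk] -> 15 lines: wkgx woaw lsp kozmn qmchs oyojp izzxg gcjct pxk ryck jsdu tymls hueh glbpm etpcc
Hunk 6: at line 6 remove [gcjct,pxk] add [ztc,pqcx] -> 15 lines: wkgx woaw lsp kozmn qmchs oyojp izzxg ztc pqcx ryck jsdu tymls hueh glbpm etpcc
Hunk 7: at line 11 remove [hueh] add [lsxfq] -> 15 lines: wkgx woaw lsp kozmn qmchs oyojp izzxg ztc pqcx ryck jsdu tymls lsxfq glbpm etpcc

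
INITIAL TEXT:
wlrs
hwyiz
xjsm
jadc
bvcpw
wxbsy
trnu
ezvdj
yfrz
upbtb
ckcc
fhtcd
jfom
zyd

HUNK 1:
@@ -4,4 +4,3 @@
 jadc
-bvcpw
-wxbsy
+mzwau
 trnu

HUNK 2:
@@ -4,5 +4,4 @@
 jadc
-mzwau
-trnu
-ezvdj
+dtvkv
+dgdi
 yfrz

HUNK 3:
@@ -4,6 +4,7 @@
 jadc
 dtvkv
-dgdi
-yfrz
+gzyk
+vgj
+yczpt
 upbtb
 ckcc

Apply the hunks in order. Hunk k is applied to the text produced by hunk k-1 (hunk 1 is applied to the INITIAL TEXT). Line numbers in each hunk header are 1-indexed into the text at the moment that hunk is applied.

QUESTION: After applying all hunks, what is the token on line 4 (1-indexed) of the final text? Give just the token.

Hunk 1: at line 4 remove [bvcpw,wxbsy] add [mzwau] -> 13 lines: wlrs hwyiz xjsm jadc mzwau trnu ezvdj yfrz upbtb ckcc fhtcd jfom zyd
Hunk 2: at line 4 remove [mzwau,trnu,ezvdj] add [dtvkv,dgdi] -> 12 lines: wlrs hwyiz xjsm jadc dtvkv dgdi yfrz upbtb ckcc fhtcd jfom zyd
Hunk 3: at line 4 remove [dgdi,yfrz] add [gzyk,vgj,yczpt] -> 13 lines: wlrs hwyiz xjsm jadc dtvkv gzyk vgj yczpt upbtb ckcc fhtcd jfom zyd
Final line 4: jadc

Answer: jadc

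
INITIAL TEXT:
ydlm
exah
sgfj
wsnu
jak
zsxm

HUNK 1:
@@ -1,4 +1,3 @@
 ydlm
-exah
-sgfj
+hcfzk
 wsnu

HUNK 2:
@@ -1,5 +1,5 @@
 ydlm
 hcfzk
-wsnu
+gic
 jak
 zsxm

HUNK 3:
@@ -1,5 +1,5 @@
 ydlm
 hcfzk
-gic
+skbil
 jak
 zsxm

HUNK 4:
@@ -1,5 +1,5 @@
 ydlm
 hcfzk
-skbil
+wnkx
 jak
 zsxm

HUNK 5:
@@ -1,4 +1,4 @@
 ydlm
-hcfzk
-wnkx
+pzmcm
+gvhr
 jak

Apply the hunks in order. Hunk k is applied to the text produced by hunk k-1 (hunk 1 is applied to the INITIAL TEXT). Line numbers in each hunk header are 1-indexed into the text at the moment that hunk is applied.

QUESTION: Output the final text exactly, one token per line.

Answer: ydlm
pzmcm
gvhr
jak
zsxm

Derivation:
Hunk 1: at line 1 remove [exah,sgfj] add [hcfzk] -> 5 lines: ydlm hcfzk wsnu jak zsxm
Hunk 2: at line 1 remove [wsnu] add [gic] -> 5 lines: ydlm hcfzk gic jak zsxm
Hunk 3: at line 1 remove [gic] add [skbil] -> 5 lines: ydlm hcfzk skbil jak zsxm
Hunk 4: at line 1 remove [skbil] add [wnkx] -> 5 lines: ydlm hcfzk wnkx jak zsxm
Hunk 5: at line 1 remove [hcfzk,wnkx] add [pzmcm,gvhr] -> 5 lines: ydlm pzmcm gvhr jak zsxm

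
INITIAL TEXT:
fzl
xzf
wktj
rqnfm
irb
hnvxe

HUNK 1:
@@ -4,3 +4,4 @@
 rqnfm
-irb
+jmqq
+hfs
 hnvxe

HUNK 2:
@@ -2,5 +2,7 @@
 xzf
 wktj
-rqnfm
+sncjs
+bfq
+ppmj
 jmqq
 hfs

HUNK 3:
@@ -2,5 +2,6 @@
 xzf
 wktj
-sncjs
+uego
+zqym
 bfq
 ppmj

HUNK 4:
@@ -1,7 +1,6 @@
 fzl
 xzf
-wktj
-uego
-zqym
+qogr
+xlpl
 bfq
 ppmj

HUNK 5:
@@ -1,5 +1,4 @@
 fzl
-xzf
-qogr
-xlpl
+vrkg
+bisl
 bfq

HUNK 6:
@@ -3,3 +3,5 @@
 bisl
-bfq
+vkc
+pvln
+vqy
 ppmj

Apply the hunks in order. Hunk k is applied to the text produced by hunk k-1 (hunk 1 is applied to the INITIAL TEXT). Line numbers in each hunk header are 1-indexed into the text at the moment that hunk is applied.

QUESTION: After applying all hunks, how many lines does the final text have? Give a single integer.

Answer: 10

Derivation:
Hunk 1: at line 4 remove [irb] add [jmqq,hfs] -> 7 lines: fzl xzf wktj rqnfm jmqq hfs hnvxe
Hunk 2: at line 2 remove [rqnfm] add [sncjs,bfq,ppmj] -> 9 lines: fzl xzf wktj sncjs bfq ppmj jmqq hfs hnvxe
Hunk 3: at line 2 remove [sncjs] add [uego,zqym] -> 10 lines: fzl xzf wktj uego zqym bfq ppmj jmqq hfs hnvxe
Hunk 4: at line 1 remove [wktj,uego,zqym] add [qogr,xlpl] -> 9 lines: fzl xzf qogr xlpl bfq ppmj jmqq hfs hnvxe
Hunk 5: at line 1 remove [xzf,qogr,xlpl] add [vrkg,bisl] -> 8 lines: fzl vrkg bisl bfq ppmj jmqq hfs hnvxe
Hunk 6: at line 3 remove [bfq] add [vkc,pvln,vqy] -> 10 lines: fzl vrkg bisl vkc pvln vqy ppmj jmqq hfs hnvxe
Final line count: 10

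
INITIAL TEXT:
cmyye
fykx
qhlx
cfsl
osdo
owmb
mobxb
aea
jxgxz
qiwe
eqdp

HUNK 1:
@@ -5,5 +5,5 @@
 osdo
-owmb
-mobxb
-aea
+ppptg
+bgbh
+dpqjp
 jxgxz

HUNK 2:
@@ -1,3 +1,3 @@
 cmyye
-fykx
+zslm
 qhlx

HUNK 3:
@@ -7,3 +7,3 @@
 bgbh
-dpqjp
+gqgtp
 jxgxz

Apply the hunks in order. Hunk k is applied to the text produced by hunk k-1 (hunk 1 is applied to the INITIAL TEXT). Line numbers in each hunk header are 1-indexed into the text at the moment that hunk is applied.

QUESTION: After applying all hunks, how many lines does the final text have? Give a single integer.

Answer: 11

Derivation:
Hunk 1: at line 5 remove [owmb,mobxb,aea] add [ppptg,bgbh,dpqjp] -> 11 lines: cmyye fykx qhlx cfsl osdo ppptg bgbh dpqjp jxgxz qiwe eqdp
Hunk 2: at line 1 remove [fykx] add [zslm] -> 11 lines: cmyye zslm qhlx cfsl osdo ppptg bgbh dpqjp jxgxz qiwe eqdp
Hunk 3: at line 7 remove [dpqjp] add [gqgtp] -> 11 lines: cmyye zslm qhlx cfsl osdo ppptg bgbh gqgtp jxgxz qiwe eqdp
Final line count: 11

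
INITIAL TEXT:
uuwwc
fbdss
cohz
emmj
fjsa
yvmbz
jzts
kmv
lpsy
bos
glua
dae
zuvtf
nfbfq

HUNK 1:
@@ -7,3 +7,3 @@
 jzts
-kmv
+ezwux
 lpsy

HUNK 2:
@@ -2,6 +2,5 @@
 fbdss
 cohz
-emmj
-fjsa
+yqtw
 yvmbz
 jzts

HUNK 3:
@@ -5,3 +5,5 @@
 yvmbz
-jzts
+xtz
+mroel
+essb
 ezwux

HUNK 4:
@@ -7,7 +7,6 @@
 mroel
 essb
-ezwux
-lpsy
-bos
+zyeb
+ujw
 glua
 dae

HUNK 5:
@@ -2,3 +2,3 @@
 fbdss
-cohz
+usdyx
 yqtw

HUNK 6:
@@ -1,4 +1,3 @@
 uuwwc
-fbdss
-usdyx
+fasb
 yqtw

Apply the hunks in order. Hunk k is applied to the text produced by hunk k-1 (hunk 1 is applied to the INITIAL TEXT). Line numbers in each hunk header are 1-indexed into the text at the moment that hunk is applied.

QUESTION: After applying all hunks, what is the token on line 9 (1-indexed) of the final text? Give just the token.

Answer: ujw

Derivation:
Hunk 1: at line 7 remove [kmv] add [ezwux] -> 14 lines: uuwwc fbdss cohz emmj fjsa yvmbz jzts ezwux lpsy bos glua dae zuvtf nfbfq
Hunk 2: at line 2 remove [emmj,fjsa] add [yqtw] -> 13 lines: uuwwc fbdss cohz yqtw yvmbz jzts ezwux lpsy bos glua dae zuvtf nfbfq
Hunk 3: at line 5 remove [jzts] add [xtz,mroel,essb] -> 15 lines: uuwwc fbdss cohz yqtw yvmbz xtz mroel essb ezwux lpsy bos glua dae zuvtf nfbfq
Hunk 4: at line 7 remove [ezwux,lpsy,bos] add [zyeb,ujw] -> 14 lines: uuwwc fbdss cohz yqtw yvmbz xtz mroel essb zyeb ujw glua dae zuvtf nfbfq
Hunk 5: at line 2 remove [cohz] add [usdyx] -> 14 lines: uuwwc fbdss usdyx yqtw yvmbz xtz mroel essb zyeb ujw glua dae zuvtf nfbfq
Hunk 6: at line 1 remove [fbdss,usdyx] add [fasb] -> 13 lines: uuwwc fasb yqtw yvmbz xtz mroel essb zyeb ujw glua dae zuvtf nfbfq
Final line 9: ujw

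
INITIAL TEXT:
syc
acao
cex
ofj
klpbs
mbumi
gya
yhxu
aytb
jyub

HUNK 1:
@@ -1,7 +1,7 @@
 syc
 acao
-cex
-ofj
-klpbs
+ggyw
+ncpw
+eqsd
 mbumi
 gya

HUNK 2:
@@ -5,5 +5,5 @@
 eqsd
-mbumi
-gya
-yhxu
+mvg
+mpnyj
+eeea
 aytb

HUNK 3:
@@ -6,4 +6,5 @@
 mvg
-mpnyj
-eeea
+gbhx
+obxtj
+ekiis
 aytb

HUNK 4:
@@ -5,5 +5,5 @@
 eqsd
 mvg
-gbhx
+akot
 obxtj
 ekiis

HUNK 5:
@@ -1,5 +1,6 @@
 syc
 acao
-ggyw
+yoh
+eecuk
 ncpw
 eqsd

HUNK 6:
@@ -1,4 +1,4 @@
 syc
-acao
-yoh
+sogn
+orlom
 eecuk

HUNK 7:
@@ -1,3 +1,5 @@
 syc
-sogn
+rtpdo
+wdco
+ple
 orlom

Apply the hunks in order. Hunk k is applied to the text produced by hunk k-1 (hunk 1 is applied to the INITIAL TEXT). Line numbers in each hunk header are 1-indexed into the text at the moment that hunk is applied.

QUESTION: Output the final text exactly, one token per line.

Answer: syc
rtpdo
wdco
ple
orlom
eecuk
ncpw
eqsd
mvg
akot
obxtj
ekiis
aytb
jyub

Derivation:
Hunk 1: at line 1 remove [cex,ofj,klpbs] add [ggyw,ncpw,eqsd] -> 10 lines: syc acao ggyw ncpw eqsd mbumi gya yhxu aytb jyub
Hunk 2: at line 5 remove [mbumi,gya,yhxu] add [mvg,mpnyj,eeea] -> 10 lines: syc acao ggyw ncpw eqsd mvg mpnyj eeea aytb jyub
Hunk 3: at line 6 remove [mpnyj,eeea] add [gbhx,obxtj,ekiis] -> 11 lines: syc acao ggyw ncpw eqsd mvg gbhx obxtj ekiis aytb jyub
Hunk 4: at line 5 remove [gbhx] add [akot] -> 11 lines: syc acao ggyw ncpw eqsd mvg akot obxtj ekiis aytb jyub
Hunk 5: at line 1 remove [ggyw] add [yoh,eecuk] -> 12 lines: syc acao yoh eecuk ncpw eqsd mvg akot obxtj ekiis aytb jyub
Hunk 6: at line 1 remove [acao,yoh] add [sogn,orlom] -> 12 lines: syc sogn orlom eecuk ncpw eqsd mvg akot obxtj ekiis aytb jyub
Hunk 7: at line 1 remove [sogn] add [rtpdo,wdco,ple] -> 14 lines: syc rtpdo wdco ple orlom eecuk ncpw eqsd mvg akot obxtj ekiis aytb jyub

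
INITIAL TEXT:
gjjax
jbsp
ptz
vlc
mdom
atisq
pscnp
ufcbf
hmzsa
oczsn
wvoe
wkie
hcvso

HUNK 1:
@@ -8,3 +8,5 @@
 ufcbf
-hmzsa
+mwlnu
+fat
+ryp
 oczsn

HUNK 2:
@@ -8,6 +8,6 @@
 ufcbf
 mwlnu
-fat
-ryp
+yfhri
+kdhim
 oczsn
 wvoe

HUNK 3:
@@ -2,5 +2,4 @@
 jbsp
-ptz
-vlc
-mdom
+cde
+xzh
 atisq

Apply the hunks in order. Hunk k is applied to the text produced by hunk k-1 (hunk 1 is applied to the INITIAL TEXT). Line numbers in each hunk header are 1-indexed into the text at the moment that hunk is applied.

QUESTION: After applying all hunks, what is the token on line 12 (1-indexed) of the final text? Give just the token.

Hunk 1: at line 8 remove [hmzsa] add [mwlnu,fat,ryp] -> 15 lines: gjjax jbsp ptz vlc mdom atisq pscnp ufcbf mwlnu fat ryp oczsn wvoe wkie hcvso
Hunk 2: at line 8 remove [fat,ryp] add [yfhri,kdhim] -> 15 lines: gjjax jbsp ptz vlc mdom atisq pscnp ufcbf mwlnu yfhri kdhim oczsn wvoe wkie hcvso
Hunk 3: at line 2 remove [ptz,vlc,mdom] add [cde,xzh] -> 14 lines: gjjax jbsp cde xzh atisq pscnp ufcbf mwlnu yfhri kdhim oczsn wvoe wkie hcvso
Final line 12: wvoe

Answer: wvoe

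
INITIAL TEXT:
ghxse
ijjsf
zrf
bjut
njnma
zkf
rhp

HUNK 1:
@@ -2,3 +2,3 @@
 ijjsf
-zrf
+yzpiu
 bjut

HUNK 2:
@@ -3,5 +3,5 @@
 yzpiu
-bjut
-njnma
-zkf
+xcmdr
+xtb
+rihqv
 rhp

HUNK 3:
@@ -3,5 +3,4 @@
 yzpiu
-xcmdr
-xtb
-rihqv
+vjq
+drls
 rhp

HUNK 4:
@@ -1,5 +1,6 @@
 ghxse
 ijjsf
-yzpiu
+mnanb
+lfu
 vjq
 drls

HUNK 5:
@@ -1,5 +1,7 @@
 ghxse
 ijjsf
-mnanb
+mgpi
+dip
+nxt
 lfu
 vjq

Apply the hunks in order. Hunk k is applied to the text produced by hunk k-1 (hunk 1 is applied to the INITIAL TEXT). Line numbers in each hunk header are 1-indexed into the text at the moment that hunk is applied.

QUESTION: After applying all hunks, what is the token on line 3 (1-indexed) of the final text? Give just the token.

Answer: mgpi

Derivation:
Hunk 1: at line 2 remove [zrf] add [yzpiu] -> 7 lines: ghxse ijjsf yzpiu bjut njnma zkf rhp
Hunk 2: at line 3 remove [bjut,njnma,zkf] add [xcmdr,xtb,rihqv] -> 7 lines: ghxse ijjsf yzpiu xcmdr xtb rihqv rhp
Hunk 3: at line 3 remove [xcmdr,xtb,rihqv] add [vjq,drls] -> 6 lines: ghxse ijjsf yzpiu vjq drls rhp
Hunk 4: at line 1 remove [yzpiu] add [mnanb,lfu] -> 7 lines: ghxse ijjsf mnanb lfu vjq drls rhp
Hunk 5: at line 1 remove [mnanb] add [mgpi,dip,nxt] -> 9 lines: ghxse ijjsf mgpi dip nxt lfu vjq drls rhp
Final line 3: mgpi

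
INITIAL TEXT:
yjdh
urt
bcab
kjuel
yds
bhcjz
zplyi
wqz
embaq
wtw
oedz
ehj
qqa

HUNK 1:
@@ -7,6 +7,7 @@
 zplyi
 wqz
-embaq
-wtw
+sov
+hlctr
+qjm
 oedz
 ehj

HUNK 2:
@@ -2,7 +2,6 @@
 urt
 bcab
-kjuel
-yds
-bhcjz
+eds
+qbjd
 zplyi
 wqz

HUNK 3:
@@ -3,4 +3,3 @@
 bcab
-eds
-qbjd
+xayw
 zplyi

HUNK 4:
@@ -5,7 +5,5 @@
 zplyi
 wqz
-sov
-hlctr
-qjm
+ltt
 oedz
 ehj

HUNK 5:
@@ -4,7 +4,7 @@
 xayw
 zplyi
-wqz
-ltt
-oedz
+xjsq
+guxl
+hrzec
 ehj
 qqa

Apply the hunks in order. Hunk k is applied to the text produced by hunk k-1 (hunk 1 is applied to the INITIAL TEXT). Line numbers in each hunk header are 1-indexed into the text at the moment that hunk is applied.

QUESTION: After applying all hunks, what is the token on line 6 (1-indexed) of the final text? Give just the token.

Hunk 1: at line 7 remove [embaq,wtw] add [sov,hlctr,qjm] -> 14 lines: yjdh urt bcab kjuel yds bhcjz zplyi wqz sov hlctr qjm oedz ehj qqa
Hunk 2: at line 2 remove [kjuel,yds,bhcjz] add [eds,qbjd] -> 13 lines: yjdh urt bcab eds qbjd zplyi wqz sov hlctr qjm oedz ehj qqa
Hunk 3: at line 3 remove [eds,qbjd] add [xayw] -> 12 lines: yjdh urt bcab xayw zplyi wqz sov hlctr qjm oedz ehj qqa
Hunk 4: at line 5 remove [sov,hlctr,qjm] add [ltt] -> 10 lines: yjdh urt bcab xayw zplyi wqz ltt oedz ehj qqa
Hunk 5: at line 4 remove [wqz,ltt,oedz] add [xjsq,guxl,hrzec] -> 10 lines: yjdh urt bcab xayw zplyi xjsq guxl hrzec ehj qqa
Final line 6: xjsq

Answer: xjsq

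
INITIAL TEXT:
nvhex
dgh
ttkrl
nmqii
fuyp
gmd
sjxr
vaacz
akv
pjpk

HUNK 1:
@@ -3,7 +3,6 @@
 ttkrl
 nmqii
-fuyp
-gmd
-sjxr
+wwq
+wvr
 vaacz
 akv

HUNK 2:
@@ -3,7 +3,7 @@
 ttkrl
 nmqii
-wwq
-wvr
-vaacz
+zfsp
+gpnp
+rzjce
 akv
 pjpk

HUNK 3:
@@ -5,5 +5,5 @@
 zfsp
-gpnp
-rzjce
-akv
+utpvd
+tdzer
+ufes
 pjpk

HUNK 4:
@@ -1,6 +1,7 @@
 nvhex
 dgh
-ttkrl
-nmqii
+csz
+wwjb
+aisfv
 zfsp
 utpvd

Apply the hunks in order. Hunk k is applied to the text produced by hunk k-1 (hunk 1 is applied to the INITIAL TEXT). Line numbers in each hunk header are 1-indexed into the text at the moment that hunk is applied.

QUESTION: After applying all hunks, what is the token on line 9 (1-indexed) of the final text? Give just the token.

Answer: ufes

Derivation:
Hunk 1: at line 3 remove [fuyp,gmd,sjxr] add [wwq,wvr] -> 9 lines: nvhex dgh ttkrl nmqii wwq wvr vaacz akv pjpk
Hunk 2: at line 3 remove [wwq,wvr,vaacz] add [zfsp,gpnp,rzjce] -> 9 lines: nvhex dgh ttkrl nmqii zfsp gpnp rzjce akv pjpk
Hunk 3: at line 5 remove [gpnp,rzjce,akv] add [utpvd,tdzer,ufes] -> 9 lines: nvhex dgh ttkrl nmqii zfsp utpvd tdzer ufes pjpk
Hunk 4: at line 1 remove [ttkrl,nmqii] add [csz,wwjb,aisfv] -> 10 lines: nvhex dgh csz wwjb aisfv zfsp utpvd tdzer ufes pjpk
Final line 9: ufes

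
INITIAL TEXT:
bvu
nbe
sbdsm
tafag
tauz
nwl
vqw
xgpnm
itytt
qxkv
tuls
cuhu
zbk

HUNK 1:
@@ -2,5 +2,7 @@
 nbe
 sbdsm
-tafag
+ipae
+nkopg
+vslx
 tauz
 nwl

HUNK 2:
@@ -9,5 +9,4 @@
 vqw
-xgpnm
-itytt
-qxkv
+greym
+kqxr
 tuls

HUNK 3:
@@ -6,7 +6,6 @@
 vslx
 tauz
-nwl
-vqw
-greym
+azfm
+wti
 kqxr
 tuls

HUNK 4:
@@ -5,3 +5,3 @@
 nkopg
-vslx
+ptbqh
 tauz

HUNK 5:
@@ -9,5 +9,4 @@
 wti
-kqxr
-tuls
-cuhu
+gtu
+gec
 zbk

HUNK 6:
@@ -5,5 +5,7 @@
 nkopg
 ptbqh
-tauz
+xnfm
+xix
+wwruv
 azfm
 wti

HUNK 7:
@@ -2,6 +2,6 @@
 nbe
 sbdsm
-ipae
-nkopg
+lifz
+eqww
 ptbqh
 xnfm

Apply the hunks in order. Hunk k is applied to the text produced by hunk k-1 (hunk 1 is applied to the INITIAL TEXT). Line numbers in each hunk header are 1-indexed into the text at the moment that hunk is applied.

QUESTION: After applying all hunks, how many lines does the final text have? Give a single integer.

Hunk 1: at line 2 remove [tafag] add [ipae,nkopg,vslx] -> 15 lines: bvu nbe sbdsm ipae nkopg vslx tauz nwl vqw xgpnm itytt qxkv tuls cuhu zbk
Hunk 2: at line 9 remove [xgpnm,itytt,qxkv] add [greym,kqxr] -> 14 lines: bvu nbe sbdsm ipae nkopg vslx tauz nwl vqw greym kqxr tuls cuhu zbk
Hunk 3: at line 6 remove [nwl,vqw,greym] add [azfm,wti] -> 13 lines: bvu nbe sbdsm ipae nkopg vslx tauz azfm wti kqxr tuls cuhu zbk
Hunk 4: at line 5 remove [vslx] add [ptbqh] -> 13 lines: bvu nbe sbdsm ipae nkopg ptbqh tauz azfm wti kqxr tuls cuhu zbk
Hunk 5: at line 9 remove [kqxr,tuls,cuhu] add [gtu,gec] -> 12 lines: bvu nbe sbdsm ipae nkopg ptbqh tauz azfm wti gtu gec zbk
Hunk 6: at line 5 remove [tauz] add [xnfm,xix,wwruv] -> 14 lines: bvu nbe sbdsm ipae nkopg ptbqh xnfm xix wwruv azfm wti gtu gec zbk
Hunk 7: at line 2 remove [ipae,nkopg] add [lifz,eqww] -> 14 lines: bvu nbe sbdsm lifz eqww ptbqh xnfm xix wwruv azfm wti gtu gec zbk
Final line count: 14

Answer: 14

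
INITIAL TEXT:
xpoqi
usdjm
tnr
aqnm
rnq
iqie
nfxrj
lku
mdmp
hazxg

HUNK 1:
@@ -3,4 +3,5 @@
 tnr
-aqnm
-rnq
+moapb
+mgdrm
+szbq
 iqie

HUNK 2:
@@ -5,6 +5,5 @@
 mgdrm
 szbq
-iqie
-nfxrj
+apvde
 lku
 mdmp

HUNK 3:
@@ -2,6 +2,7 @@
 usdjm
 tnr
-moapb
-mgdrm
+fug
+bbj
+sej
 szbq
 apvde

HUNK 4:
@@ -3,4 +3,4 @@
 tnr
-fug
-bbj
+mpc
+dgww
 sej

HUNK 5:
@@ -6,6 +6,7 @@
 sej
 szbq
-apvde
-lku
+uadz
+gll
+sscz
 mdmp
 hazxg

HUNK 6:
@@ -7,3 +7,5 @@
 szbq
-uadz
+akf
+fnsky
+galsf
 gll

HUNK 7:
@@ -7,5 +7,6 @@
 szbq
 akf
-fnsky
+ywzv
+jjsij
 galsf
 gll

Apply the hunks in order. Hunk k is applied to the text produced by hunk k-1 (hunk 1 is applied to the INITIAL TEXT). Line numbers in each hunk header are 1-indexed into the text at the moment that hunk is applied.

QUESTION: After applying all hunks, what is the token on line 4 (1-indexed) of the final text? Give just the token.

Answer: mpc

Derivation:
Hunk 1: at line 3 remove [aqnm,rnq] add [moapb,mgdrm,szbq] -> 11 lines: xpoqi usdjm tnr moapb mgdrm szbq iqie nfxrj lku mdmp hazxg
Hunk 2: at line 5 remove [iqie,nfxrj] add [apvde] -> 10 lines: xpoqi usdjm tnr moapb mgdrm szbq apvde lku mdmp hazxg
Hunk 3: at line 2 remove [moapb,mgdrm] add [fug,bbj,sej] -> 11 lines: xpoqi usdjm tnr fug bbj sej szbq apvde lku mdmp hazxg
Hunk 4: at line 3 remove [fug,bbj] add [mpc,dgww] -> 11 lines: xpoqi usdjm tnr mpc dgww sej szbq apvde lku mdmp hazxg
Hunk 5: at line 6 remove [apvde,lku] add [uadz,gll,sscz] -> 12 lines: xpoqi usdjm tnr mpc dgww sej szbq uadz gll sscz mdmp hazxg
Hunk 6: at line 7 remove [uadz] add [akf,fnsky,galsf] -> 14 lines: xpoqi usdjm tnr mpc dgww sej szbq akf fnsky galsf gll sscz mdmp hazxg
Hunk 7: at line 7 remove [fnsky] add [ywzv,jjsij] -> 15 lines: xpoqi usdjm tnr mpc dgww sej szbq akf ywzv jjsij galsf gll sscz mdmp hazxg
Final line 4: mpc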